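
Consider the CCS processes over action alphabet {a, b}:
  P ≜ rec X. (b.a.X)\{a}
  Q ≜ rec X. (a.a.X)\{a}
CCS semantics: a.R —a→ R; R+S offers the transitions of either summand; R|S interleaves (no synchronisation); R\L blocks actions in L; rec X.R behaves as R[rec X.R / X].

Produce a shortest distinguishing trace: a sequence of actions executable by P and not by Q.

b

P's transition system — 2 states:
  p0 = rec X. (b.a.X)\{a} :: -b-> p1
  p1 = (a.(rec X. (b.a.X)\{a}))\{a} :: ∅
Q's transition system — 1 states:
  q0 = rec X. (a.a.X)\{a} :: ∅
Run σ = ⟨b⟩ on P: start {p0}
  [1] b ⇒ {p1}
  P completes σ.
Run σ = ⟨b⟩ on Q: start {q0}
  [1] b ⇒ ∅  — Q cannot continue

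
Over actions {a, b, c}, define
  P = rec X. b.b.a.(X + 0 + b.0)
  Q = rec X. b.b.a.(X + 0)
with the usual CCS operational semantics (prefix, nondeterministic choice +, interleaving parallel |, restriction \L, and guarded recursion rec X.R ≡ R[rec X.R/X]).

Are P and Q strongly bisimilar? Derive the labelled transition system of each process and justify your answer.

P ≁ Q

P's transition system — 5 states:
  u0 = rec X. b.b.a.(X + 0 + b.0) → --b--▸ u1
  u1 = b.a.((rec X. b.b.a.(X + 0 + b.0)) + 0 + b.0) → --b--▸ u2
  u2 = a.((rec X. b.b.a.(X + 0 + b.0)) + 0 + b.0) → --a--▸ u3
  u3 = (rec X. b.b.a.(X + 0 + b.0)) + 0 + b.0 → --b--▸ u1, --b--▸ u4
  u4 = 0 → stopped
Q's transition system — 4 states:
  v0 = rec X. b.b.a.(X + 0) → --b--▸ v1
  v1 = b.a.((rec X. b.b.a.(X + 0)) + 0) → --b--▸ v2
  v2 = a.((rec X. b.b.a.(X + 0)) + 0) → --a--▸ v3
  v3 = (rec X. b.b.a.(X + 0)) + 0 → --b--▸ v1
Coarsest stable partition (strong bisimilarity classes):
  B0 = {u0}
  B1 = {u1}
  B2 = {u2}
  B3 = {u3}
  B4 = {u4}
  B5 = {v0, v3}
  B6 = {v1}
  B7 = {v2}
u0 ∈ B0, v0 ∈ B5 → different blocks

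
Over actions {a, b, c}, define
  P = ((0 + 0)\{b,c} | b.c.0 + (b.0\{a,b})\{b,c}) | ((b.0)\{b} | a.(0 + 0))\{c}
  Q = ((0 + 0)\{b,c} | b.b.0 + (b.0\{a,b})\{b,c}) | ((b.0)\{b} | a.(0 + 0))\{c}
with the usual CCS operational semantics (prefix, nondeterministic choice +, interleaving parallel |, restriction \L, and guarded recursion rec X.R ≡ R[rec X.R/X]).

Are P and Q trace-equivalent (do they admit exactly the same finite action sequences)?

LTS(P): 6 reachable states
  p0 = ((0 + 0)\{b,c} | b.c.0 + (b.0\{a,b})\{b,c}) | ((b.0)\{b} | a.(0 + 0))\{c} :: =a=> p1, =b=> p2
  p1 = ((0 + 0)\{b,c} | b.c.0 + (b.0\{a,b})\{b,c}) | ((b.0)\{b} | (0 + 0))\{c} :: =b=> p3
  p2 = (0 + 0)\{b,c} | c.0 | ((b.0)\{b} | a.(0 + 0))\{c} :: =a=> p3, =c=> p4
  p3 = (0 + 0)\{b,c} | c.0 | ((b.0)\{b} | (0 + 0))\{c} :: =c=> p5
  p4 = (0 + 0)\{b,c} | 0 | ((b.0)\{b} | a.(0 + 0))\{c} :: =a=> p5
  p5 = (0 + 0)\{b,c} | 0 | ((b.0)\{b} | (0 + 0))\{c} :: ·
LTS(Q): 6 reachable states
  q0 = ((0 + 0)\{b,c} | b.b.0 + (b.0\{a,b})\{b,c}) | ((b.0)\{b} | a.(0 + 0))\{c} :: =a=> q1, =b=> q2
  q1 = ((0 + 0)\{b,c} | b.b.0 + (b.0\{a,b})\{b,c}) | ((b.0)\{b} | (0 + 0))\{c} :: =b=> q3
  q2 = (0 + 0)\{b,c} | b.0 | ((b.0)\{b} | a.(0 + 0))\{c} :: =a=> q3, =b=> q4
  q3 = (0 + 0)\{b,c} | b.0 | ((b.0)\{b} | (0 + 0))\{c} :: =b=> q5
  q4 = (0 + 0)\{b,c} | 0 | ((b.0)\{b} | a.(0 + 0))\{c} :: =a=> q5
  q5 = (0 + 0)\{b,c} | 0 | ((b.0)\{b} | (0 + 0))\{c} :: ·
Trace ⟨bc⟩ through P, begin at {p0}:
  after b @ step 1: {p2}
  after c @ step 2: {p4}
  — P admits the full trace.
Trace ⟨bc⟩ through Q, begin at {q0}:
  after b @ step 1: {q2}
  after c @ step 2: no successor for Q

trace-distinct — witness ⟨bc⟩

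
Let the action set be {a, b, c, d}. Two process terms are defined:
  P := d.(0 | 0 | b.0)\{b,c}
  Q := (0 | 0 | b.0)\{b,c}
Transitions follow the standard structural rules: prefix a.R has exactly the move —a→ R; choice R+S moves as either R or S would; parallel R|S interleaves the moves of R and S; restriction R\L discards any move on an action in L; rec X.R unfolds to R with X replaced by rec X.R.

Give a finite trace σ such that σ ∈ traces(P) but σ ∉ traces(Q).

d

LTS(P): 2 reachable states
  s0 = d.(0 | 0 | b.0)\{b,c} → --d--▸ s1
  s1 = (0 | 0 | b.0)\{b,c} → deadlocked
LTS(Q): 1 reachable states
  t0 = (0 | 0 | b.0)\{b,c} → deadlocked
Run σ = ⟨d⟩ on P: start {s0}
  step 1 (d): {s1}
  ✓ P
Run σ = ⟨d⟩ on Q: start {t0}
  step 1 (d): no successor for Q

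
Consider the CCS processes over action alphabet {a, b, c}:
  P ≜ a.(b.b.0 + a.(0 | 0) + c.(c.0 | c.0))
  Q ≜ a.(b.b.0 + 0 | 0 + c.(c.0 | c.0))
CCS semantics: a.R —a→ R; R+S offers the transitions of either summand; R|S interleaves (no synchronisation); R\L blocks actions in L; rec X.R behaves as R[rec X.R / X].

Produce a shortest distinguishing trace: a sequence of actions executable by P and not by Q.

aa

LTS(P): 8 reachable states
  p0 = a.(b.b.0 + a.(0 | 0) + c.(c.0 | c.0)) | =a=> p1
  p1 = b.b.0 + a.(0 | 0) + c.(c.0 | c.0) | =a=> p2, =b=> p3, =c=> p4
  p2 = 0 | 0 | deadlocked
  p3 = b.0 | =b=> p5
  p4 = c.0 | c.0 | =c=> p6, =c=> p7
  p5 = 0 | deadlocked
  p6 = 0 | c.0 | =c=> p2
  p7 = c.0 | 0 | =c=> p2
LTS(Q): 8 reachable states
  q0 = a.(b.b.0 + 0 | 0 + c.(c.0 | c.0)) | =a=> q1
  q1 = b.b.0 + 0 | 0 + c.(c.0 | c.0) | =b=> q2, =c=> q3
  q2 = b.0 | =b=> q4
  q3 = c.0 | c.0 | =c=> q5, =c=> q6
  q4 = 0 | deadlocked
  q5 = 0 | c.0 | =c=> q7
  q6 = c.0 | 0 | =c=> q7
  q7 = 0 | 0 | deadlocked
Executing aa from P (initial set {p0}):
  step 1 (a): {p1}
  step 2 (a): {p2}
  ✓ P
Executing aa from Q (initial set {q0}):
  step 1 (a): {q1}
  step 2 (a): ∅  — Q cannot continue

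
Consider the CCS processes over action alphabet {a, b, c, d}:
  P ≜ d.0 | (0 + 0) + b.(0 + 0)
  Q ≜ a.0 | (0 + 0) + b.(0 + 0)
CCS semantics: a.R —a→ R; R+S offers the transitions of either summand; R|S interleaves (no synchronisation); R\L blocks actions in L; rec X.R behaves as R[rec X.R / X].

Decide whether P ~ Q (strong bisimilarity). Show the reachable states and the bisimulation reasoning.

not bisimilar

P's transition system — 3 states:
  m0 = d.0 | (0 + 0) + b.(0 + 0) ⊢ =b=> m1, =d=> m2
  m1 = 0 + 0 ⊢ (no moves)
  m2 = 0 | (0 + 0) ⊢ (no moves)
Q's transition system — 3 states:
  n0 = a.0 | (0 + 0) + b.(0 + 0) ⊢ =a=> n1, =b=> n2
  n1 = 0 | (0 + 0) ⊢ (no moves)
  n2 = 0 + 0 ⊢ (no moves)
Coarsest stable partition (strong bisimilarity classes):
  B0 = {m0}
  B1 = {m1, m2, n1, n2}
  B2 = {n0}
m0 ∈ B0, n0 ∈ B2 → different blocks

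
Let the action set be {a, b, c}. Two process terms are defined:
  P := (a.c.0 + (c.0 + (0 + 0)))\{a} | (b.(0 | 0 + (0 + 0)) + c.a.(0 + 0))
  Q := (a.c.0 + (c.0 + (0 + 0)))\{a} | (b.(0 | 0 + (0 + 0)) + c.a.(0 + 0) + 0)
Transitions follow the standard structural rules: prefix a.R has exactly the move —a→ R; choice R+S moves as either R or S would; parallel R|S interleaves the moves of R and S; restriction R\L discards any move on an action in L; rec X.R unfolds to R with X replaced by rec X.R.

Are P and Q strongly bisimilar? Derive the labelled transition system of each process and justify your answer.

P's transition system — 8 states:
  s0 = (a.c.0 + (c.0 + (0 + 0)))\{a} | (b.(0 | 0 + (0 + 0)) + c.a.(0 + 0)) :: —b→ s1, —c→ s2, —c→ s3
  s1 = (a.c.0 + (c.0 + (0 + 0)))\{a} | (0 | 0 + (0 + 0)) :: —c→ s4
  s2 = (a.c.0 + (c.0 + (0 + 0)))\{a} | a.(0 + 0) :: —a→ s5, —c→ s6
  s3 = 0\{a} | (b.(0 | 0 + (0 + 0)) + c.a.(0 + 0)) :: —b→ s4, —c→ s6
  s4 = 0\{a} | (0 | 0 + (0 + 0)) :: stopped
  s5 = (a.c.0 + (c.0 + (0 + 0)))\{a} | (0 + 0) :: —c→ s7
  s6 = 0\{a} | a.(0 + 0) :: —a→ s7
  s7 = 0\{a} | (0 + 0) :: stopped
Q's transition system — 8 states:
  t0 = (a.c.0 + (c.0 + (0 + 0)))\{a} | (b.(0 | 0 + (0 + 0)) + c.a.(0 + 0) + 0) :: —b→ t1, —c→ t2, —c→ t3
  t1 = (a.c.0 + (c.0 + (0 + 0)))\{a} | (0 | 0 + (0 + 0)) :: —c→ t4
  t2 = (a.c.0 + (c.0 + (0 + 0)))\{a} | a.(0 + 0) :: —a→ t5, —c→ t6
  t3 = 0\{a} | (b.(0 | 0 + (0 + 0)) + c.a.(0 + 0) + 0) :: —b→ t4, —c→ t6
  t4 = 0\{a} | (0 | 0 + (0 + 0)) :: stopped
  t5 = (a.c.0 + (c.0 + (0 + 0)))\{a} | (0 + 0) :: —c→ t7
  t6 = 0\{a} | a.(0 + 0) :: —a→ t7
  t7 = 0\{a} | (0 + 0) :: stopped
Coarsest stable partition (strong bisimilarity classes):
  B0 = {s0, t0}
  B1 = {s1, s5, t1, t5}
  B2 = {s4, s7, t4, t7}
  B3 = {s3, t3}
  B4 = {s6, t6}
  B5 = {s2, t2}
s0 ∈ B0, t0 ∈ B0 → same block

P ~ Q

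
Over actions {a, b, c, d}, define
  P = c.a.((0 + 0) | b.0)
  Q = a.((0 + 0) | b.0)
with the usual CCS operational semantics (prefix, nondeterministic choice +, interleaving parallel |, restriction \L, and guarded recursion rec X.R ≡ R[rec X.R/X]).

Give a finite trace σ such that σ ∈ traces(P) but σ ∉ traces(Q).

c

Reachable graph of P (4 states):
  p0 = c.a.((0 + 0) | b.0) | —c→ p1
  p1 = a.((0 + 0) | b.0) | —a→ p2
  p2 = (0 + 0) | b.0 | —b→ p3
  p3 = (0 + 0) | 0 | deadlocked
Reachable graph of Q (3 states):
  q0 = a.((0 + 0) | b.0) | —a→ q1
  q1 = (0 + 0) | b.0 | —b→ q2
  q2 = (0 + 0) | 0 | deadlocked
Trace ⟨c⟩ through P, begin at {p0}:
  step 1 (c): {p1}
  P completes σ.
Trace ⟨c⟩ through Q, begin at {q0}:
  step 1 (c): ∅ (Q stuck)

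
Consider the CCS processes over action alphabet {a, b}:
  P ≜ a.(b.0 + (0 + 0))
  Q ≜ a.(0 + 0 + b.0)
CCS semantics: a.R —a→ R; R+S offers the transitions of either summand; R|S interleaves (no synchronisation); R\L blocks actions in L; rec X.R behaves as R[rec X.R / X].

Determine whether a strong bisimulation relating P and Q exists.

YES

Reachable graph of P (3 states):
  m0 = a.(b.0 + (0 + 0)) → -a-> m1
  m1 = b.0 + (0 + 0) → -b-> m2
  m2 = 0 → ·
Reachable graph of Q (3 states):
  n0 = a.(0 + 0 + b.0) → -a-> n1
  n1 = 0 + 0 + b.0 → -b-> n2
  n2 = 0 → ·
Partition-refinement fixed point:
  B0 = {m0, n0}
  B1 = {m1, n1}
  B2 = {m2, n2}
m0 ∈ B0, n0 ∈ B0 → same block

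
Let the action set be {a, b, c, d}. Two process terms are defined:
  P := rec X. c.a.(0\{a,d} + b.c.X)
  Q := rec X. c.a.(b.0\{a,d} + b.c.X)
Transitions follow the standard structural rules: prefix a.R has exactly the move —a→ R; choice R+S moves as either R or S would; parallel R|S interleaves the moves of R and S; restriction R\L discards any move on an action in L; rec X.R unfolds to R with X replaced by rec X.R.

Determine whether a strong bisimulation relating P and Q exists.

not bisimilar

LTS(P): 4 reachable states
  u0 = rec X. c.a.(0\{a,d} + b.c.X) :: --c--▸ u1
  u1 = a.(0\{a,d} + b.c.(rec X. c.a.(0\{a,d} + b.c.X))) :: --a--▸ u2
  u2 = 0\{a,d} + b.c.(rec X. c.a.(0\{a,d} + b.c.X)) :: --b--▸ u3
  u3 = c.(rec X. c.a.(0\{a,d} + b.c.X)) :: --c--▸ u0
LTS(Q): 5 reachable states
  v0 = rec X. c.a.(b.0\{a,d} + b.c.X) :: --c--▸ v1
  v1 = a.(b.0\{a,d} + b.c.(rec X. c.a.(b.0\{a,d} + b.c.X))) :: --a--▸ v2
  v2 = b.0\{a,d} + b.c.(rec X. c.a.(b.0\{a,d} + b.c.X)) :: --b--▸ v3, --b--▸ v4
  v3 = 0\{a,d} :: ∅
  v4 = c.(rec X. c.a.(b.0\{a,d} + b.c.X)) :: --c--▸ v0
Bisimilarity quotient blocks:
  B0 = {u0}
  B1 = {u1}
  B2 = {u2}
  B3 = {u3}
  B4 = {v0}
  B5 = {v1}
  B6 = {v2}
  B7 = {v4}
  B8 = {v3}
u0 ∈ B0, v0 ∈ B4 → different blocks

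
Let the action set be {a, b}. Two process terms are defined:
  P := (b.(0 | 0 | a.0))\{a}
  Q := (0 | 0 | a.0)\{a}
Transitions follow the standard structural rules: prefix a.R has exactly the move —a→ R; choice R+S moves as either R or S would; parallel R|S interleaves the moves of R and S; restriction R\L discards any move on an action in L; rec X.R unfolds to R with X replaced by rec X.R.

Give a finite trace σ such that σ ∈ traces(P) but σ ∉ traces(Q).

Reachable graph of P (2 states):
  p0 = (b.(0 | 0 | a.0))\{a} | =b=> p1
  p1 = (0 | 0 | a.0)\{a} | (no moves)
Reachable graph of Q (1 states):
  q0 = (0 | 0 | a.0)\{a} | (no moves)
Trace ⟨b⟩ through P, begin at {p0}:
  after b @ step 1: {p1}
  ✓ P
Trace ⟨b⟩ through Q, begin at {q0}:
  after b @ step 1: no successor for Q

b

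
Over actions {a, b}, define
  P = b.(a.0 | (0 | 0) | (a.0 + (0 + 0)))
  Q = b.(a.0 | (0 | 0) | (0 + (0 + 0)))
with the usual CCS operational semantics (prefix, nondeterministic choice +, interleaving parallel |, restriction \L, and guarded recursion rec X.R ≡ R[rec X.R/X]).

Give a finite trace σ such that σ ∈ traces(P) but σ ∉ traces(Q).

baa

Reachable graph of P (5 states):
  u0 = b.(a.0 | (0 | 0) | (a.0 + (0 + 0))) has moves -b-> u1
  u1 = a.0 | (0 | 0) | (a.0 + (0 + 0)) has moves -a-> u2, -a-> u3
  u2 = 0 | (0 | 0) | (a.0 + (0 + 0)) has moves -a-> u4
  u3 = a.0 | (0 | 0) | 0 has moves -a-> u4
  u4 = 0 | (0 | 0) | 0 has moves deadlocked
Reachable graph of Q (3 states):
  v0 = b.(a.0 | (0 | 0) | (0 + (0 + 0))) has moves -b-> v1
  v1 = a.0 | (0 | 0) | (0 + (0 + 0)) has moves -a-> v2
  v2 = 0 | (0 | 0) | (0 + (0 + 0)) has moves deadlocked
Trace ⟨baa⟩ through P, begin at {u0}:
  step 1 (b): {u1}
  step 2 (a): {u2, u3}
  step 3 (a): {u4}
  ✓ P
Trace ⟨baa⟩ through Q, begin at {v0}:
  step 1 (b): {v1}
  step 2 (a): {v2}
  step 3 (a): no successor for Q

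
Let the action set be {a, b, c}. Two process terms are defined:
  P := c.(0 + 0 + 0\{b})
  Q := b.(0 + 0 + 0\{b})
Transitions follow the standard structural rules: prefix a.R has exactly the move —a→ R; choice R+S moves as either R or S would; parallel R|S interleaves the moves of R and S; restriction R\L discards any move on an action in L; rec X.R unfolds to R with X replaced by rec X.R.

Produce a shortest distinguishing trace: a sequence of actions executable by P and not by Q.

c

LTS(P): 2 reachable states
  m0 = c.(0 + 0 + 0\{b}) :: -c-> m1
  m1 = 0 + 0 + 0\{b} :: (no moves)
LTS(Q): 2 reachable states
  n0 = b.(0 + 0 + 0\{b}) :: -b-> n1
  n1 = 0 + 0 + 0\{b} :: (no moves)
Run σ = ⟨c⟩ on P: start {m0}
  after c @ step 1: {m1}
  P completes σ.
Run σ = ⟨c⟩ on Q: start {n0}
  after c @ step 1: ∅ (Q stuck)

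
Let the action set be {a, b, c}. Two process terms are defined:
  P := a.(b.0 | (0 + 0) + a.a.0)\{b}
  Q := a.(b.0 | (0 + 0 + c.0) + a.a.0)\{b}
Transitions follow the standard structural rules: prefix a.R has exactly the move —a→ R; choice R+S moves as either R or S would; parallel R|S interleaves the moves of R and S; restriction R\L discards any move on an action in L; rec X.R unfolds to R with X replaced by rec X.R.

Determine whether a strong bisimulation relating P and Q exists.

P's transition system — 4 states:
  u0 = a.(b.0 | (0 + 0) + a.a.0)\{b} :: --a--▸ u1
  u1 = (b.0 | (0 + 0) + a.a.0)\{b} :: --a--▸ u2
  u2 = (a.0)\{b} :: --a--▸ u3
  u3 = 0\{b} :: stopped
Q's transition system — 5 states:
  v0 = a.(b.0 | (0 + 0 + c.0) + a.a.0)\{b} :: --a--▸ v1
  v1 = (b.0 | (0 + 0 + c.0) + a.a.0)\{b} :: --a--▸ v2, --c--▸ v3
  v2 = (a.0)\{b} :: --a--▸ v4
  v3 = (b.0 | 0)\{b} :: stopped
  v4 = 0\{b} :: stopped
Coarsest stable partition (strong bisimilarity classes):
  B0 = {u0}
  B1 = {u1}
  B2 = {u2, v2}
  B3 = {u3, v3, v4}
  B4 = {v0}
  B5 = {v1}
u0 ∈ B0, v0 ∈ B4 → different blocks

NO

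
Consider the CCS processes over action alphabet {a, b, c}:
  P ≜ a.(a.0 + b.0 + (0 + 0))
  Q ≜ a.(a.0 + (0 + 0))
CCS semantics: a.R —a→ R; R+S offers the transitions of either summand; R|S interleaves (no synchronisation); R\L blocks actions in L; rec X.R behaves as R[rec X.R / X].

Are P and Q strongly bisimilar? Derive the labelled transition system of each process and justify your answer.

NO

LTS(P): 3 reachable states
  s0 = a.(a.0 + b.0 + (0 + 0)) ⊢ =a=> s1
  s1 = a.0 + b.0 + (0 + 0) ⊢ =a=> s2, =b=> s2
  s2 = 0 ⊢ deadlocked
LTS(Q): 3 reachable states
  t0 = a.(a.0 + (0 + 0)) ⊢ =a=> t1
  t1 = a.0 + (0 + 0) ⊢ =a=> t2
  t2 = 0 ⊢ deadlocked
Partition-refinement fixed point:
  B0 = {s0}
  B1 = {s1}
  B2 = {s2, t2}
  B3 = {t0}
  B4 = {t1}
s0 ∈ B0, t0 ∈ B3 → different blocks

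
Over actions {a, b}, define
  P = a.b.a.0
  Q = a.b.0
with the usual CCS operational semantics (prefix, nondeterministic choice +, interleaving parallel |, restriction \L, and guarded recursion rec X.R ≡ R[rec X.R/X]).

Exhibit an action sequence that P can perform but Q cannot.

P's transition system — 4 states:
  p0 = a.b.a.0 has moves =a=> p1
  p1 = b.a.0 has moves =b=> p2
  p2 = a.0 has moves =a=> p3
  p3 = 0 has moves stopped
Q's transition system — 3 states:
  q0 = a.b.0 has moves =a=> q1
  q1 = b.0 has moves =b=> q2
  q2 = 0 has moves stopped
Trace ⟨aba⟩ through P, begin at {p0}:
  step 1 (a): {p1}
  step 2 (b): {p2}
  step 3 (a): {p3}
  ✓ P
Trace ⟨aba⟩ through Q, begin at {q0}:
  step 1 (a): {q1}
  step 2 (b): {q2}
  step 3 (a): ∅ (Q stuck)

aba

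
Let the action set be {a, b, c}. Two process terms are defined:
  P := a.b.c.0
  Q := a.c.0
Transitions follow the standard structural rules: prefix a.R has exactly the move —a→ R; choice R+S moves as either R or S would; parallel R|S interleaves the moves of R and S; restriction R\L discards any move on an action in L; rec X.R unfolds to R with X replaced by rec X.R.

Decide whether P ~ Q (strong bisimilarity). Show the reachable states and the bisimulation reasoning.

not bisimilar

P's transition system — 4 states:
  m0 = a.b.c.0 has moves ··a··> m1
  m1 = b.c.0 has moves ··b··> m2
  m2 = c.0 has moves ··c··> m3
  m3 = 0 has moves ∅
Q's transition system — 3 states:
  n0 = a.c.0 has moves ··a··> n1
  n1 = c.0 has moves ··c··> n2
  n2 = 0 has moves ∅
Bisimilarity quotient blocks:
  B0 = {m0}
  B1 = {m1}
  B2 = {m2, n1}
  B3 = {m3, n2}
  B4 = {n0}
m0 ∈ B0, n0 ∈ B4 → different blocks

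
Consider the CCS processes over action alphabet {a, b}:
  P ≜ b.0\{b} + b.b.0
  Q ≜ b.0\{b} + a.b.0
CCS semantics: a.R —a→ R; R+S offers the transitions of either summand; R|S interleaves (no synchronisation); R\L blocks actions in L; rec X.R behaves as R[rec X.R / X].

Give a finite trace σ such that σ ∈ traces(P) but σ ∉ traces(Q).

Reachable graph of P (4 states):
  u0 = b.0\{b} + b.b.0 → —b→ u1, —b→ u2
  u1 = 0\{b} → deadlocked
  u2 = b.0 → —b→ u3
  u3 = 0 → deadlocked
Reachable graph of Q (4 states):
  v0 = b.0\{b} + a.b.0 → —a→ v1, —b→ v2
  v1 = b.0 → —b→ v3
  v2 = 0\{b} → deadlocked
  v3 = 0 → deadlocked
Run σ = ⟨bb⟩ on P: start {u0}
  [1] b ⇒ {u1, u2}
  [2] b ⇒ {u3}
  P completes σ.
Run σ = ⟨bb⟩ on Q: start {v0}
  [1] b ⇒ {v2}
  [2] b ⇒ ∅  — Q cannot continue

bb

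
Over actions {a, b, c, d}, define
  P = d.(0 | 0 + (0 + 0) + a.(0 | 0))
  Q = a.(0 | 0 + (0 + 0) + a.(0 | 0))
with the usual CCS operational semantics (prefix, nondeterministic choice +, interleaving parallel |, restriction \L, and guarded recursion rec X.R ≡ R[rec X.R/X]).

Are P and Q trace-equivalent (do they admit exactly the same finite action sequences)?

trace-distinct — witness ⟨d⟩

LTS(P): 3 reachable states
  s0 = d.(0 | 0 + (0 + 0) + a.(0 | 0)) has moves —d→ s1
  s1 = 0 | 0 + (0 + 0) + a.(0 | 0) has moves —a→ s2
  s2 = 0 | 0 has moves deadlocked
LTS(Q): 3 reachable states
  t0 = a.(0 | 0 + (0 + 0) + a.(0 | 0)) has moves —a→ t1
  t1 = 0 | 0 + (0 + 0) + a.(0 | 0) has moves —a→ t2
  t2 = 0 | 0 has moves deadlocked
Executing d from P (initial set {s0}):
  [1] d ⇒ {s1}
  ✓ P
Executing d from Q (initial set {t0}):
  [1] d ⇒ ∅ (Q stuck)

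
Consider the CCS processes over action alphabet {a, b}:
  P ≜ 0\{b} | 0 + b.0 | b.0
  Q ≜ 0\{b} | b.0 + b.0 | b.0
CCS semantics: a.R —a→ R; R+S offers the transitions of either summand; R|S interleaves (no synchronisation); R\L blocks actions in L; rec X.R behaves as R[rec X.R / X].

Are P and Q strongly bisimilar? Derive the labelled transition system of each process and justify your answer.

NO

LTS(P): 4 reachable states
  m0 = 0\{b} | 0 + b.0 | b.0 → =b=> m1, =b=> m2
  m1 = 0 | b.0 → =b=> m3
  m2 = b.0 | 0 → =b=> m3
  m3 = 0 | 0 → stopped
LTS(Q): 5 reachable states
  n0 = 0\{b} | b.0 + b.0 | b.0 → =b=> n1, =b=> n2, =b=> n3
  n1 = 0 | b.0 → =b=> n4
  n2 = 0\{b} | 0 → stopped
  n3 = b.0 | 0 → =b=> n4
  n4 = 0 | 0 → stopped
Partition-refinement fixed point:
  B0 = {m0}
  B1 = {m1, m2, n1, n3}
  B2 = {m3, n2, n4}
  B3 = {n0}
m0 ∈ B0, n0 ∈ B3 → different blocks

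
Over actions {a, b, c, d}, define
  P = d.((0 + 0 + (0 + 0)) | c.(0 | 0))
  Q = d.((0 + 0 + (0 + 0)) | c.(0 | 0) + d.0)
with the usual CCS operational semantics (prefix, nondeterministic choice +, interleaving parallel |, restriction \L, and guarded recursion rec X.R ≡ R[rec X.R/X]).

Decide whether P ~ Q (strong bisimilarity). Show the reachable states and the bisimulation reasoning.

P's transition system — 3 states:
  m0 = d.((0 + 0 + (0 + 0)) | c.(0 | 0)) | ··d··> m1
  m1 = (0 + 0 + (0 + 0)) | c.(0 | 0) | ··c··> m2
  m2 = (0 + 0 + (0 + 0)) | (0 | 0) | (no moves)
Q's transition system — 4 states:
  n0 = d.((0 + 0 + (0 + 0)) | c.(0 | 0) + d.0) | ··d··> n1
  n1 = (0 + 0 + (0 + 0)) | c.(0 | 0) + d.0 | ··c··> n2, ··d··> n3
  n2 = (0 + 0 + (0 + 0)) | (0 | 0) | (no moves)
  n3 = 0 | (no moves)
Coarsest stable partition (strong bisimilarity classes):
  B0 = {m0}
  B1 = {m1}
  B2 = {m2, n2, n3}
  B3 = {n0}
  B4 = {n1}
m0 ∈ B0, n0 ∈ B3 → different blocks

NO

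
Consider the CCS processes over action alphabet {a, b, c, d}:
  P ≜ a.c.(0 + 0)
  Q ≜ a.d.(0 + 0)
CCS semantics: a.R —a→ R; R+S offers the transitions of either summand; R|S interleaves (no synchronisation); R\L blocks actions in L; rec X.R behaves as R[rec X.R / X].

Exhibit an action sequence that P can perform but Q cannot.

ac

P's transition system — 3 states:
  p0 = a.c.(0 + 0) :: —a→ p1
  p1 = c.(0 + 0) :: —c→ p2
  p2 = 0 + 0 :: deadlocked
Q's transition system — 3 states:
  q0 = a.d.(0 + 0) :: —a→ q1
  q1 = d.(0 + 0) :: —d→ q2
  q2 = 0 + 0 :: deadlocked
Run σ = ⟨ac⟩ on P: start {p0}
  [1] a ⇒ {p1}
  [2] c ⇒ {p2}
  P completes σ.
Run σ = ⟨ac⟩ on Q: start {q0}
  [1] a ⇒ {q1}
  [2] c ⇒ no successor for Q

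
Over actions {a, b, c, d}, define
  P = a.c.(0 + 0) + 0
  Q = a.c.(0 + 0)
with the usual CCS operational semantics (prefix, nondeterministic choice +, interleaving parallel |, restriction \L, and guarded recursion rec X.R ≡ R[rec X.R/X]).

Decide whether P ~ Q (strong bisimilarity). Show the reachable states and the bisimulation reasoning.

YES

P's transition system — 3 states:
  u0 = a.c.(0 + 0) + 0 :: —a→ u1
  u1 = c.(0 + 0) :: —c→ u2
  u2 = 0 + 0 :: deadlocked
Q's transition system — 3 states:
  v0 = a.c.(0 + 0) :: —a→ v1
  v1 = c.(0 + 0) :: —c→ v2
  v2 = 0 + 0 :: deadlocked
Bisimilarity quotient blocks:
  B0 = {u0, v0}
  B1 = {u1, v1}
  B2 = {u2, v2}
u0 ∈ B0, v0 ∈ B0 → same block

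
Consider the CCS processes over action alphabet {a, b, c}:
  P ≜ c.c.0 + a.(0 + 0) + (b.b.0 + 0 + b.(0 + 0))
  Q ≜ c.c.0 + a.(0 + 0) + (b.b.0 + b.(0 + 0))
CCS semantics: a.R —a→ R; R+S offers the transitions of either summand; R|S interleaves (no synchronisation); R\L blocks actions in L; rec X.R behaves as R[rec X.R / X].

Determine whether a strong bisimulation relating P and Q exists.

LTS(P): 5 reachable states
  u0 = c.c.0 + a.(0 + 0) + (b.b.0 + 0 + b.(0 + 0)) → —a→ u1, —b→ u1, —b→ u2, —c→ u3
  u1 = 0 + 0 → deadlocked
  u2 = b.0 → —b→ u4
  u3 = c.0 → —c→ u4
  u4 = 0 → deadlocked
LTS(Q): 5 reachable states
  v0 = c.c.0 + a.(0 + 0) + (b.b.0 + b.(0 + 0)) → —a→ v1, —b→ v1, —b→ v2, —c→ v3
  v1 = 0 + 0 → deadlocked
  v2 = b.0 → —b→ v4
  v3 = c.0 → —c→ v4
  v4 = 0 → deadlocked
Bisimilarity quotient blocks:
  B0 = {u0, v0}
  B1 = {u1, u4, v1, v4}
  B2 = {u3, v3}
  B3 = {u2, v2}
u0 ∈ B0, v0 ∈ B0 → same block

bisimilar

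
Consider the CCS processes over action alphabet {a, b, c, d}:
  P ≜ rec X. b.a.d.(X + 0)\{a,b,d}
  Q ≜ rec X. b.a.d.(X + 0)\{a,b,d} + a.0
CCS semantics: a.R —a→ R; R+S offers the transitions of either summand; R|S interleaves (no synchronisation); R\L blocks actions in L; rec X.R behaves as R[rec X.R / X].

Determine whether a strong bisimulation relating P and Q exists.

Reachable graph of P (4 states):
  s0 = rec X. b.a.d.(X + 0)\{a,b,d} ⊢ --b--▸ s1
  s1 = a.d.((rec X. b.a.d.(X + 0)\{a,b,d}) + 0)\{a,b,d} ⊢ --a--▸ s2
  s2 = d.((rec X. b.a.d.(X + 0)\{a,b,d}) + 0)\{a,b,d} ⊢ --d--▸ s3
  s3 = ((rec X. b.a.d.(X + 0)\{a,b,d}) + 0)\{a,b,d} ⊢ ∅
Reachable graph of Q (5 states):
  t0 = rec X. b.a.d.(X + 0)\{a,b,d} + a.0 ⊢ --a--▸ t1, --b--▸ t2
  t1 = 0 ⊢ ∅
  t2 = a.d.((rec X. b.a.d.(X + 0)\{a,b,d} + a.0) + 0)\{a,b,d} ⊢ --a--▸ t3
  t3 = d.((rec X. b.a.d.(X + 0)\{a,b,d} + a.0) + 0)\{a,b,d} ⊢ --d--▸ t4
  t4 = ((rec X. b.a.d.(X + 0)\{a,b,d} + a.0) + 0)\{a,b,d} ⊢ ∅
Partition-refinement fixed point:
  B0 = {s0}
  B1 = {s1, t2}
  B2 = {s2, t3}
  B3 = {s3, t1, t4}
  B4 = {t0}
s0 ∈ B0, t0 ∈ B4 → different blocks

P ≁ Q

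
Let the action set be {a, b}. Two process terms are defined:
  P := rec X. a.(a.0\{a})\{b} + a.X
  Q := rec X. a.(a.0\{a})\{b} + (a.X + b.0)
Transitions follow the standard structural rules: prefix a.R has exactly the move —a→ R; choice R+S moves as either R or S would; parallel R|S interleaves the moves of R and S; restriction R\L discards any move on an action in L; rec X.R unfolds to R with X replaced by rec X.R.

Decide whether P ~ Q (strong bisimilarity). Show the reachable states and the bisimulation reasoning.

P ≁ Q

Reachable graph of P (3 states):
  u0 = rec X. a.(a.0\{a})\{b} + a.X | -a-> u0, -a-> u1
  u1 = (a.0\{a})\{b} | -a-> u2
  u2 = 0\{a}\{b} | stopped
Reachable graph of Q (4 states):
  v0 = rec X. a.(a.0\{a})\{b} + (a.X + b.0) | -a-> v0, -a-> v1, -b-> v2
  v1 = (a.0\{a})\{b} | -a-> v3
  v2 = 0 | stopped
  v3 = 0\{a}\{b} | stopped
Bisimilarity quotient blocks:
  B0 = {u0}
  B1 = {u1, v1}
  B2 = {u2, v2, v3}
  B3 = {v0}
u0 ∈ B0, v0 ∈ B3 → different blocks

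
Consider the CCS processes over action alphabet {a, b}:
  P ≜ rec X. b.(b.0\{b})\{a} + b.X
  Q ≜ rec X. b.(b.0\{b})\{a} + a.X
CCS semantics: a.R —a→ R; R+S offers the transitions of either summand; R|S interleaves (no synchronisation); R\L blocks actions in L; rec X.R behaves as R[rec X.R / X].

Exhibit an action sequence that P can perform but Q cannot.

LTS(P): 3 reachable states
  u0 = rec X. b.(b.0\{b})\{a} + b.X → -b-> u0, -b-> u1
  u1 = (b.0\{b})\{a} → -b-> u2
  u2 = 0\{b}\{a} → ·
LTS(Q): 3 reachable states
  v0 = rec X. b.(b.0\{b})\{a} + a.X → -a-> v0, -b-> v1
  v1 = (b.0\{b})\{a} → -b-> v2
  v2 = 0\{b}\{a} → ·
Executing bbb from P (initial set {u0}):
  after b @ step 1: {u0, u1}
  after b @ step 2: {u0, u1, u2}
  after b @ step 3: {u0, u1, u2}
  P completes σ.
Executing bbb from Q (initial set {v0}):
  after b @ step 1: {v1}
  after b @ step 2: {v2}
  after b @ step 3: no successor for Q

bbb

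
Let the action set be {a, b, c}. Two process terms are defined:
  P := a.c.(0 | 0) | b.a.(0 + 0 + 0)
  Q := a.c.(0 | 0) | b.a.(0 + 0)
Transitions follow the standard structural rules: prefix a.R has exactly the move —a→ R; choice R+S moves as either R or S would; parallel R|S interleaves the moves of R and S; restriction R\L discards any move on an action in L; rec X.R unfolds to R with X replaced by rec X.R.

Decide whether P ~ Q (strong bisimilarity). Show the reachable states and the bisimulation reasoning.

YES

LTS(P): 9 reachable states
  s0 = a.c.(0 | 0) | b.a.(0 + 0 + 0) ⊢ =a=> s1, =b=> s2
  s1 = c.(0 | 0) | b.a.(0 + 0 + 0) ⊢ =b=> s3, =c=> s4
  s2 = a.c.(0 | 0) | a.(0 + 0 + 0) ⊢ =a=> s3, =a=> s5
  s3 = c.(0 | 0) | a.(0 + 0 + 0) ⊢ =a=> s6, =c=> s7
  s4 = 0 | 0 | b.a.(0 + 0 + 0) ⊢ =b=> s7
  s5 = a.c.(0 | 0) | (0 + 0 + 0) ⊢ =a=> s6
  s6 = c.(0 | 0) | (0 + 0 + 0) ⊢ =c=> s8
  s7 = 0 | 0 | a.(0 + 0 + 0) ⊢ =a=> s8
  s8 = 0 | 0 | (0 + 0 + 0) ⊢ ·
LTS(Q): 9 reachable states
  t0 = a.c.(0 | 0) | b.a.(0 + 0) ⊢ =a=> t1, =b=> t2
  t1 = c.(0 | 0) | b.a.(0 + 0) ⊢ =b=> t3, =c=> t4
  t2 = a.c.(0 | 0) | a.(0 + 0) ⊢ =a=> t3, =a=> t5
  t3 = c.(0 | 0) | a.(0 + 0) ⊢ =a=> t6, =c=> t7
  t4 = 0 | 0 | b.a.(0 + 0) ⊢ =b=> t7
  t5 = a.c.(0 | 0) | (0 + 0) ⊢ =a=> t6
  t6 = c.(0 | 0) | (0 + 0) ⊢ =c=> t8
  t7 = 0 | 0 | a.(0 + 0) ⊢ =a=> t8
  t8 = 0 | 0 | (0 + 0) ⊢ ·
Bisimilarity quotient blocks:
  B0 = {s0, t0}
  B1 = {s2, t2}
  B2 = {s3, t3}
  B3 = {s7, t7}
  B4 = {s8, t8}
  B5 = {s6, t6}
  B6 = {s5, t5}
  B7 = {s1, t1}
  B8 = {s4, t4}
s0 ∈ B0, t0 ∈ B0 → same block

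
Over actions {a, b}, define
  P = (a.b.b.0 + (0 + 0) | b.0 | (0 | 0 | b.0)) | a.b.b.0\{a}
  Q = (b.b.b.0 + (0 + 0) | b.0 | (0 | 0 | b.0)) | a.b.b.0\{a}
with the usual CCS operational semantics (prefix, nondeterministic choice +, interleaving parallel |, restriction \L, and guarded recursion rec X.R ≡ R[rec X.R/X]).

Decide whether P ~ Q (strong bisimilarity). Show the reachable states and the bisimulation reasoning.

P's transition system — 28 states:
  s0 = (a.b.b.0 + (0 + 0) | b.0 | (0 | 0 | b.0)) | a.b.b.0\{a} has moves -a-> s1, -a-> s2, -b-> s3, -b-> s4
  s1 = (a.b.b.0 + (0 + 0) | b.0 | (0 | 0 | b.0)) | b.b.0\{a} has moves -a-> s5, -b-> s6, -b-> s7, -b-> s8
  s2 = b.b.0 | a.b.b.0\{a} has moves -a-> s5, -b-> s9
  s3 = (0 + 0) | 0 | (0 | 0 | b.0) | a.b.b.0\{a} has moves -a-> s6, -b-> s10
  s4 = (0 + 0) | b.0 | (0 | 0 | 0) | a.b.b.0\{a} has moves -a-> s7, -b-> s10
  s5 = b.b.0 | b.b.0\{a} has moves -b-> s11, -b-> s12
  s6 = (0 + 0) | 0 | (0 | 0 | b.0) | b.b.0\{a} has moves -b-> s13, -b-> s14
  s7 = (0 + 0) | b.0 | (0 | 0 | 0) | b.b.0\{a} has moves -b-> s13, -b-> s15
  s8 = (a.b.b.0 + (0 + 0) | b.0 | (0 | 0 | b.0)) | b.0\{a} has moves -a-> s12, -b-> s14, -b-> s15, -b-> s16
  s9 = b.0 | a.b.b.0\{a} has moves -a-> s11, -b-> s17
  s10 = (0 + 0) | 0 | (0 | 0 | 0) | a.b.b.0\{a} has moves -a-> s13
  s11 = b.0 | b.b.0\{a} has moves -b-> s18, -b-> s19
  s12 = b.b.0 | b.0\{a} has moves -b-> s19, -b-> s20
  s13 = (0 + 0) | 0 | (0 | 0 | 0) | b.b.0\{a} has moves -b-> s21
  s14 = (0 + 0) | 0 | (0 | 0 | b.0) | b.0\{a} has moves -b-> s21, -b-> s22
  s15 = (0 + 0) | b.0 | (0 | 0 | 0) | b.0\{a} has moves -b-> s21, -b-> s23
  s16 = (a.b.b.0 + (0 + 0) | b.0 | (0 | 0 | b.0)) | 0\{a} has moves -a-> s20, -b-> s22, -b-> s23
  s17 = 0 | a.b.b.0\{a} has moves -a-> s18
  s18 = 0 | b.b.0\{a} has moves -b-> s24
  s19 = b.0 | b.0\{a} has moves -b-> s24, -b-> s25
  s20 = b.b.0 | 0\{a} has moves -b-> s25
  s21 = (0 + 0) | 0 | (0 | 0 | 0) | b.0\{a} has moves -b-> s26
  s22 = (0 + 0) | 0 | (0 | 0 | b.0) | 0\{a} has moves -b-> s26
  s23 = (0 + 0) | b.0 | (0 | 0 | 0) | 0\{a} has moves -b-> s26
  s24 = 0 | b.0\{a} has moves -b-> s27
  s25 = b.0 | 0\{a} has moves -b-> s27
  s26 = (0 + 0) | 0 | (0 | 0 | 0) | 0\{a} has moves ∅
  s27 = 0 | 0\{a} has moves ∅
Q's transition system — 28 states:
  t0 = (b.b.b.0 + (0 + 0) | b.0 | (0 | 0 | b.0)) | a.b.b.0\{a} has moves -a-> t1, -b-> t2, -b-> t3, -b-> t4
  t1 = (b.b.b.0 + (0 + 0) | b.0 | (0 | 0 | b.0)) | b.b.0\{a} has moves -b-> t5, -b-> t6, -b-> t7, -b-> t8
  t2 = (0 + 0) | 0 | (0 | 0 | b.0) | a.b.b.0\{a} has moves -a-> t5, -b-> t9
  t3 = (0 + 0) | b.0 | (0 | 0 | 0) | a.b.b.0\{a} has moves -a-> t6, -b-> t9
  t4 = b.b.0 | a.b.b.0\{a} has moves -a-> t8, -b-> t10
  t5 = (0 + 0) | 0 | (0 | 0 | b.0) | b.b.0\{a} has moves -b-> t11, -b-> t12
  t6 = (0 + 0) | b.0 | (0 | 0 | 0) | b.b.0\{a} has moves -b-> t11, -b-> t13
  t7 = (b.b.b.0 + (0 + 0) | b.0 | (0 | 0 | b.0)) | b.0\{a} has moves -b-> t12, -b-> t13, -b-> t14, -b-> t15
  t8 = b.b.0 | b.b.0\{a} has moves -b-> t15, -b-> t16
  t9 = (0 + 0) | 0 | (0 | 0 | 0) | a.b.b.0\{a} has moves -a-> t11
  t10 = b.0 | a.b.b.0\{a} has moves -a-> t16, -b-> t17
  t11 = (0 + 0) | 0 | (0 | 0 | 0) | b.b.0\{a} has moves -b-> t18
  t12 = (0 + 0) | 0 | (0 | 0 | b.0) | b.0\{a} has moves -b-> t18, -b-> t19
  t13 = (0 + 0) | b.0 | (0 | 0 | 0) | b.0\{a} has moves -b-> t18, -b-> t20
  t14 = (b.b.b.0 + (0 + 0) | b.0 | (0 | 0 | b.0)) | 0\{a} has moves -b-> t19, -b-> t20, -b-> t21
  t15 = b.b.0 | b.0\{a} has moves -b-> t21, -b-> t22
  t16 = b.0 | b.b.0\{a} has moves -b-> t22, -b-> t23
  t17 = 0 | a.b.b.0\{a} has moves -a-> t23
  t18 = (0 + 0) | 0 | (0 | 0 | 0) | b.0\{a} has moves -b-> t24
  t19 = (0 + 0) | 0 | (0 | 0 | b.0) | 0\{a} has moves -b-> t24
  t20 = (0 + 0) | b.0 | (0 | 0 | 0) | 0\{a} has moves -b-> t24
  t21 = b.b.0 | 0\{a} has moves -b-> t25
  t22 = b.0 | b.0\{a} has moves -b-> t25, -b-> t26
  t23 = 0 | b.b.0\{a} has moves -b-> t26
  t24 = (0 + 0) | 0 | (0 | 0 | 0) | 0\{a} has moves ∅
  t25 = b.0 | 0\{a} has moves -b-> t27
  t26 = 0 | b.0\{a} has moves -b-> t27
  t27 = 0 | 0\{a} has moves ∅
Partition-refinement fixed point:
  B0 = {s0}
  B1 = {s1}
  B2 = {s11, s12, s6, s7, t15, t16, t5, t6}
  B3 = {s13, s14, s15, s18, s19, s20, t11, t12, t13, t21, t22, t23}
  B4 = {s21, s22, s23, s24, s25, t18, t19, t20, t25, t26}
  B5 = {s26, s27, t24, t27}
  B6 = {s8}
  B7 = {s16}
  B8 = {s5, t8}
  B9 = {s3, s4, s9, t10, t2, t3}
  B10 = {s10, s17, t17, t9}
  B11 = {s2, t4}
  B12 = {t0}
  B13 = {t1}
  B14 = {t7}
  B15 = {t14}
s0 ∈ B0, t0 ∈ B12 → different blocks

NO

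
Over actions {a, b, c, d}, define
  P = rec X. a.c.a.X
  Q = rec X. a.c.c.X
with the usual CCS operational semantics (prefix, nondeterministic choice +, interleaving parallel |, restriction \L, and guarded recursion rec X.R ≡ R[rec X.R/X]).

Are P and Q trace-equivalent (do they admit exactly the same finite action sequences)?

trace-distinct — witness ⟨aca⟩

P's transition system — 3 states:
  m0 = rec X. a.c.a.X :: -a-> m1
  m1 = c.a.(rec X. a.c.a.X) :: -c-> m2
  m2 = a.(rec X. a.c.a.X) :: -a-> m0
Q's transition system — 3 states:
  n0 = rec X. a.c.c.X :: -a-> n1
  n1 = c.c.(rec X. a.c.c.X) :: -c-> n2
  n2 = c.(rec X. a.c.c.X) :: -c-> n0
Run σ = ⟨aca⟩ on P: start {m0}
  step 1 (a): {m1}
  step 2 (c): {m2}
  step 3 (a): {m0}
  ✓ P
Run σ = ⟨aca⟩ on Q: start {n0}
  step 1 (a): {n1}
  step 2 (c): {n2}
  step 3 (a): ∅ (Q stuck)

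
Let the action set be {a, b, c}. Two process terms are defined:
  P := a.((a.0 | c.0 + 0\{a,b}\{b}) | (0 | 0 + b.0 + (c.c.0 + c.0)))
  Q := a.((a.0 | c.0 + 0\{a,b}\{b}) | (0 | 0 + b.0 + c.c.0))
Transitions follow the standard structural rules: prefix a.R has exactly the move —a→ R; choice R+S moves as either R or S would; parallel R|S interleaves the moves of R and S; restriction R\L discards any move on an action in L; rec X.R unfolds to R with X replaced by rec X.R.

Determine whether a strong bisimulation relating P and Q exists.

Reachable graph of P (13 states):
  p0 = a.((a.0 | c.0 + 0\{a,b}\{b}) | (0 | 0 + b.0 + (c.c.0 + c.0))) ⊢ -a-> p1
  p1 = (a.0 | c.0 + 0\{a,b}\{b}) | (0 | 0 + b.0 + (c.c.0 + c.0)) ⊢ -a-> p2, -b-> p3, -c-> p3, -c-> p4, -c-> p5
  p2 = 0 | c.0 | (0 | 0 + b.0 + (c.c.0 + c.0)) ⊢ -b-> p6, -c-> p6, -c-> p7, -c-> p8
  p3 = (a.0 | c.0 + 0\{a,b}\{b}) | 0 ⊢ -a-> p6, -c-> p9
  p4 = (a.0 | c.0 + 0\{a,b}\{b}) | c.0 ⊢ -a-> p8, -c-> p10, -c-> p3
  p5 = a.0 | 0 | (0 | 0 + b.0 + (c.c.0 + c.0)) ⊢ -a-> p7, -b-> p9, -c-> p10, -c-> p9
  p6 = 0 | c.0 | 0 ⊢ -c-> p11
  p7 = 0 | 0 | (0 | 0 + b.0 + (c.c.0 + c.0)) ⊢ -b-> p11, -c-> p11, -c-> p12
  p8 = 0 | c.0 | c.0 ⊢ -c-> p12, -c-> p6
  p9 = a.0 | 0 | 0 ⊢ -a-> p11
  p10 = a.0 | 0 | c.0 ⊢ -a-> p12, -c-> p9
  p11 = 0 | 0 | 0 ⊢ deadlocked
  p12 = 0 | 0 | c.0 ⊢ -c-> p11
Reachable graph of Q (13 states):
  q0 = a.((a.0 | c.0 + 0\{a,b}\{b}) | (0 | 0 + b.0 + c.c.0)) ⊢ -a-> q1
  q1 = (a.0 | c.0 + 0\{a,b}\{b}) | (0 | 0 + b.0 + c.c.0) ⊢ -a-> q2, -b-> q3, -c-> q4, -c-> q5
  q2 = 0 | c.0 | (0 | 0 + b.0 + c.c.0) ⊢ -b-> q6, -c-> q7, -c-> q8
  q3 = (a.0 | c.0 + 0\{a,b}\{b}) | 0 ⊢ -a-> q6, -c-> q9
  q4 = (a.0 | c.0 + 0\{a,b}\{b}) | c.0 ⊢ -a-> q8, -c-> q10, -c-> q3
  q5 = a.0 | 0 | (0 | 0 + b.0 + c.c.0) ⊢ -a-> q7, -b-> q9, -c-> q10
  q6 = 0 | c.0 | 0 ⊢ -c-> q11
  q7 = 0 | 0 | (0 | 0 + b.0 + c.c.0) ⊢ -b-> q11, -c-> q12
  q8 = 0 | c.0 | c.0 ⊢ -c-> q12, -c-> q6
  q9 = a.0 | 0 | 0 ⊢ -a-> q11
  q10 = a.0 | 0 | c.0 ⊢ -a-> q12, -c-> q9
  q11 = 0 | 0 | 0 ⊢ deadlocked
  q12 = 0 | 0 | c.0 ⊢ -c-> q11
Bisimilarity quotient blocks:
  B0 = {p0}
  B1 = {p1}
  B2 = {p5}
  B3 = {p9, q9}
  B4 = {p11, q11}
  B5 = {p10, p3, q10, q3}
  B6 = {p12, p6, q12, q6}
  B7 = {p7}
  B8 = {p2}
  B9 = {p8, q8}
  B10 = {p4, q4}
  B11 = {q0}
  B12 = {q1}
  B13 = {q5}
  B14 = {q7}
  B15 = {q2}
p0 ∈ B0, q0 ∈ B11 → different blocks

NO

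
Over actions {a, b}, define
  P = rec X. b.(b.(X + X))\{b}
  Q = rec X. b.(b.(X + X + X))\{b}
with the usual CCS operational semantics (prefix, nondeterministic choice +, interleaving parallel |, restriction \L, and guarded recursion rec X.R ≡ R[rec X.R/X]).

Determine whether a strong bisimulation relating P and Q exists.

P ~ Q

LTS(P): 2 reachable states
  u0 = rec X. b.(b.(X + X))\{b} → —b→ u1
  u1 = (b.((rec X. b.(b.(X + X))\{b}) + (rec X. b.(b.(X + X))\{b})))\{b} → (no moves)
LTS(Q): 2 reachable states
  v0 = rec X. b.(b.(X + X + X))\{b} → —b→ v1
  v1 = (b.((rec X. b.(b.(X + X + X))\{b}) + (rec X. b.(b.(X + X + X))\{b}) + (rec X. b.(b.(X + X + X))\{b})))\{b} → (no moves)
Partition-refinement fixed point:
  B0 = {u0, v0}
  B1 = {u1, v1}
u0 ∈ B0, v0 ∈ B0 → same block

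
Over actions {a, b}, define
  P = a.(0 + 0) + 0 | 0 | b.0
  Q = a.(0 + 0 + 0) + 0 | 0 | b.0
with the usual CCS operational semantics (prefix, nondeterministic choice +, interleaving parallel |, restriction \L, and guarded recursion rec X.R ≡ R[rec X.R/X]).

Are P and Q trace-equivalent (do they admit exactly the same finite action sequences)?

P's transition system — 3 states:
  p0 = a.(0 + 0) + 0 | 0 | b.0 ⊢ -a-> p1, -b-> p2
  p1 = 0 + 0 ⊢ stopped
  p2 = 0 | 0 | 0 ⊢ stopped
Q's transition system — 3 states:
  q0 = a.(0 + 0 + 0) + 0 | 0 | b.0 ⊢ -a-> q1, -b-> q2
  q1 = 0 + 0 + 0 ⊢ stopped
  q2 = 0 | 0 | 0 ⊢ stopped
Bisimilarity quotient blocks:
  B0 = {p0, q0}
  B1 = {p1, p2, q1, q2}
p0 ∈ B0, q0 ∈ B0 → same block
Bisimilar ⇒ trace-equivalent.

traces(P) = traces(Q)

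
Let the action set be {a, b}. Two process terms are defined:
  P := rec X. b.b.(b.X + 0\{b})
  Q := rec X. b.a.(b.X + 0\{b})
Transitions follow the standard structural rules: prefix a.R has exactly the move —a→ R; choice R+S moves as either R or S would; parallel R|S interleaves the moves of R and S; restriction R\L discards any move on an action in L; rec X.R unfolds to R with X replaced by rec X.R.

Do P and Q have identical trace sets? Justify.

trace-distinct — witness ⟨bb⟩

Reachable graph of P (3 states):
  p0 = rec X. b.b.(b.X + 0\{b}) ⊢ --b--▸ p1
  p1 = b.(b.(rec X. b.b.(b.X + 0\{b})) + 0\{b}) ⊢ --b--▸ p2
  p2 = b.(rec X. b.b.(b.X + 0\{b})) + 0\{b} ⊢ --b--▸ p0
Reachable graph of Q (3 states):
  q0 = rec X. b.a.(b.X + 0\{b}) ⊢ --b--▸ q1
  q1 = a.(b.(rec X. b.a.(b.X + 0\{b})) + 0\{b}) ⊢ --a--▸ q2
  q2 = b.(rec X. b.a.(b.X + 0\{b})) + 0\{b} ⊢ --b--▸ q0
Executing bb from P (initial set {p0}):
  [1] b ⇒ {p1}
  [2] b ⇒ {p2}
  — P admits the full trace.
Executing bb from Q (initial set {q0}):
  [1] b ⇒ {q1}
  [2] b ⇒ ∅  — Q cannot continue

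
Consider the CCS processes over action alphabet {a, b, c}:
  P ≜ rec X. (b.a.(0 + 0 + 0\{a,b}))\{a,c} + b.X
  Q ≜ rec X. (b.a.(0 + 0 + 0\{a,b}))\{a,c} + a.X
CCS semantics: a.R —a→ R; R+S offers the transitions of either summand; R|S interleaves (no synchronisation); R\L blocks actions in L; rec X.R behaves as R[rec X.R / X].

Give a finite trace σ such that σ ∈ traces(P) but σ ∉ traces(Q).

P's transition system — 2 states:
  p0 = rec X. (b.a.(0 + 0 + 0\{a,b}))\{a,c} + b.X | =b=> p0, =b=> p1
  p1 = (a.(0 + 0 + 0\{a,b}))\{a,c} | (no moves)
Q's transition system — 2 states:
  q0 = rec X. (b.a.(0 + 0 + 0\{a,b}))\{a,c} + a.X | =a=> q0, =b=> q1
  q1 = (a.(0 + 0 + 0\{a,b}))\{a,c} | (no moves)
Trace ⟨bb⟩ through P, begin at {p0}:
  after b @ step 1: {p0, p1}
  after b @ step 2: {p0, p1}
  P completes σ.
Trace ⟨bb⟩ through Q, begin at {q0}:
  after b @ step 1: {q1}
  after b @ step 2: ∅  — Q cannot continue

bb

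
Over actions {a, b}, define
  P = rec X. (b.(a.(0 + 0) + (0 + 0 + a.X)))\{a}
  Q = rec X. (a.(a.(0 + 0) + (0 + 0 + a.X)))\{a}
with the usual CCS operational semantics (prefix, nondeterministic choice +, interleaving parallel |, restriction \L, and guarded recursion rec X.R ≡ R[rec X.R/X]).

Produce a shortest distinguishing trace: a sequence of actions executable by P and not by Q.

LTS(P): 2 reachable states
  s0 = rec X. (b.(a.(0 + 0) + (0 + 0 + a.X)))\{a} ⊢ --b--▸ s1
  s1 = (a.(0 + 0) + (0 + 0 + a.(rec X. (b.(a.(0 + 0) + (0 + 0 + a.X)))\{a})))\{a} ⊢ deadlocked
LTS(Q): 1 reachable states
  t0 = rec X. (a.(a.(0 + 0) + (0 + 0 + a.X)))\{a} ⊢ deadlocked
Trace ⟨b⟩ through P, begin at {s0}:
  after b @ step 1: {s1}
  — P admits the full trace.
Trace ⟨b⟩ through Q, begin at {t0}:
  after b @ step 1: ∅ (Q stuck)

b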